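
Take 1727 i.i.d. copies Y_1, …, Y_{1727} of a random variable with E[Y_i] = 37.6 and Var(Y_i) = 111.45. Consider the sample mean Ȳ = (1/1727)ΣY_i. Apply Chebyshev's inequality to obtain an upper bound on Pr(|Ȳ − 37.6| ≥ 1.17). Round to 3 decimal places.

0.047

Var(Ȳ) = Var(Y_i)/n = 111.45/1727 = 0.064534.
Chebyshev: Pr(|Ȳ − 37.6| ≥ 1.17) ≤ Var(Ȳ)/(1.17)² = 111.45/(1727·1.17²) = 0.0471.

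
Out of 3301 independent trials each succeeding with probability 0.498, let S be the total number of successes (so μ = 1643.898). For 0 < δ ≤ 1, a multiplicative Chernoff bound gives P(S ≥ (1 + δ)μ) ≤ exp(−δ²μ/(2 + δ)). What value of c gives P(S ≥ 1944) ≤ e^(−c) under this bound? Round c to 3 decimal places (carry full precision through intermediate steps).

Write 1944 = (1 + δ)μ, so δ = 1944/1643.898 − 1 = 0.1825551…
Then the exponent is δ²μ/(2 + δ) = (1944 − μ)² / (μ·(2 + δ)) = 25.101385.

25.101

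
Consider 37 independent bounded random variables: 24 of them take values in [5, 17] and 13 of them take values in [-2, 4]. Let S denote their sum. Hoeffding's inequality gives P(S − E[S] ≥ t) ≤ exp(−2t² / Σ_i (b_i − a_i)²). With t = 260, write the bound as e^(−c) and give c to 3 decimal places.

Σ(b_i − a_i)² = 24·12² + 13·6² = 3924.
c = 2t² / 3924 = 2·260² / 3924 = 34.4546.

34.455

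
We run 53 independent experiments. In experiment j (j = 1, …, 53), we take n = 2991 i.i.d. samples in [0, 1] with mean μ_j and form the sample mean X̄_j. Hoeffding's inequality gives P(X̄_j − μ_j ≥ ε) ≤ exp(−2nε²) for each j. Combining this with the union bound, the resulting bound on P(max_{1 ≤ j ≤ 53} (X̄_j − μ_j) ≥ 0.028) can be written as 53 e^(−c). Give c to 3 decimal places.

4.690

Union bound over the 53 events: P(max_{1 ≤ j ≤ 53} (X̄_j − μ_j) ≥ 0.028) ≤ 53·exp(−2nε²) = 53 exp(−2·2991·0.028²).
So c = 2·2991·0.028² = 4.6899.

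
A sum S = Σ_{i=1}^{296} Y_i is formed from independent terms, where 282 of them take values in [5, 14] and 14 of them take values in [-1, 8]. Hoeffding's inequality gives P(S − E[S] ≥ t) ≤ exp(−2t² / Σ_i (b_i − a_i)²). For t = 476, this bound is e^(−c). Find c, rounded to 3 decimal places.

Σ(b_i − a_i)² = 282·9² + 14·9² = 23976.
c = 2t² / 23976 = 2·476² / 23976 = 18.9002.

18.900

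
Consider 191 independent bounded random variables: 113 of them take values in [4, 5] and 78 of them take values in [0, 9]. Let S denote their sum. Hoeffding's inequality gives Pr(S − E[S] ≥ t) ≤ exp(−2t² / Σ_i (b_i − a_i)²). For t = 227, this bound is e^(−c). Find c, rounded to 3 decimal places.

Σ(b_i − a_i)² = 113·1² + 78·9² = 6431.
c = 2t² / 6431 = 2·227² / 6431 = 16.0252.

16.025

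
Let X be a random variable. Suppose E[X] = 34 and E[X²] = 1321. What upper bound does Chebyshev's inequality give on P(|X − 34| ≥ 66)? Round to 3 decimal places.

0.038

Var(X) = E[X²] − (E[X])² = 1321 − 1156 = 165.
Chebyshev's inequality: P(|X − μ| ≥ t) ≤ Var(X)/t² = 165/4356 = 0.0379.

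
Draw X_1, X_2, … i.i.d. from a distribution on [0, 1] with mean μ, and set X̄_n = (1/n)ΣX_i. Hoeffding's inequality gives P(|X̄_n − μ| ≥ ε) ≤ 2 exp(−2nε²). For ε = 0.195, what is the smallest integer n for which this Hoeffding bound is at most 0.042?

51

Require 2·exp(−2nε²) ≤ 0.042, i.e. 2nε² ≥ ln(2/0.042) = 3.863233.
So n ≥ 3.863233 / (2·0.195²) = 50.799.
The smallest integer n is 51.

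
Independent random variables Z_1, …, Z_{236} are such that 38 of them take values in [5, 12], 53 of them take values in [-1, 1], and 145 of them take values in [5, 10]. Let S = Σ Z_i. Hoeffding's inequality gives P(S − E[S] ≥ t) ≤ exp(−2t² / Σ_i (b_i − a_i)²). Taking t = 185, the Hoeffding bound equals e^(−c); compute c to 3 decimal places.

Σ(b_i − a_i)² = 38·7² + 53·2² + 145·5² = 5699.
c = 2t² / 5699 = 2·185² / 5699 = 12.0109.

12.011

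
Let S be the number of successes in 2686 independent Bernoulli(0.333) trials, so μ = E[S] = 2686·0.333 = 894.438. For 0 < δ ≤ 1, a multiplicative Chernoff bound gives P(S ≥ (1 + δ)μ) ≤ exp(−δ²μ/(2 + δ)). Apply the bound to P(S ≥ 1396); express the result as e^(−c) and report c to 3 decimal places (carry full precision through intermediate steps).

Write 1396 = (1 + δ)μ, so δ = 1396/894.438 − 1 = 0.5607566…
Then the exponent is δ²μ/(2 + δ) = (1396 − μ)² / (μ·(2 + δ)) = 109.832460.

109.832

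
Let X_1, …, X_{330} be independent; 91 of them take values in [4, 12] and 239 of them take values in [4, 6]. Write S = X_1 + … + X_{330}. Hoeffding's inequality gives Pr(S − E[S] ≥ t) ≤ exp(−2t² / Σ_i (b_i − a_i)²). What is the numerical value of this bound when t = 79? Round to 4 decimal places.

Σ(b_i − a_i)² = 91·8² + 239·2² = 6780.
Exponent = 2·79² / 6780 = 1.84100.
Bound = exp(−1.84100) = 0.15866.

0.1587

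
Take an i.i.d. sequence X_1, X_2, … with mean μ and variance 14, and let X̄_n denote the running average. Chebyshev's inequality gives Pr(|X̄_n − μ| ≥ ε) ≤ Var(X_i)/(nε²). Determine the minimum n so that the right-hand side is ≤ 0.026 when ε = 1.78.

Require 14/(n·1.78²) ≤ 0.026, i.e. n ≥ 14/(0.026·1.78²) = 169.947.
The smallest integer n is 170.

170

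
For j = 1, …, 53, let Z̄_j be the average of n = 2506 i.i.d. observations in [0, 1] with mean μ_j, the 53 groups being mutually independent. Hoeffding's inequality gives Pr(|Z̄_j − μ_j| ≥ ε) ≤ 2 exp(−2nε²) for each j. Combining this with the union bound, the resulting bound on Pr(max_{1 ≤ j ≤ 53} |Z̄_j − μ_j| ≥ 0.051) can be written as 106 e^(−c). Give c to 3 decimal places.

Union bound over the 53 events: Pr(max_{1 ≤ j ≤ 53} |Z̄_j − μ_j| ≥ 0.051) ≤ 53·2·exp(−2nε²) = 106 exp(−2·2506·0.051²).
So c = 2·2506·0.051² = 13.0362.

13.036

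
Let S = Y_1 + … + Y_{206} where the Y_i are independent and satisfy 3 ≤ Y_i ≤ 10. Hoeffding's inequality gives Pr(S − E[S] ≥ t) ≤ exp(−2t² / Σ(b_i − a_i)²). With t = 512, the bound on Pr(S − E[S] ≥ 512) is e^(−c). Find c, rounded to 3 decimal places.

Σ(b_i − a_i)² = 206·(7)² = 10094.
c = 2t²/10094 = 2·512²/10094 = 51.9406.

51.941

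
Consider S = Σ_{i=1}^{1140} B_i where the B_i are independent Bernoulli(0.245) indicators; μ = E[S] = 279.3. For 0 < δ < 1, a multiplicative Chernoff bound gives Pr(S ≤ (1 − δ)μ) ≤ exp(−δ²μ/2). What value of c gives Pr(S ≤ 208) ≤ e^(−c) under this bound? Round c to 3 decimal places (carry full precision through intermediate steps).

Write 208 = (1 − δ)μ, so δ = 1 − 208/279.3 = 0.2552811…
Then the exponent is δ²μ/2 = (μ − 208)²/(2μ) = 9.100770.

9.101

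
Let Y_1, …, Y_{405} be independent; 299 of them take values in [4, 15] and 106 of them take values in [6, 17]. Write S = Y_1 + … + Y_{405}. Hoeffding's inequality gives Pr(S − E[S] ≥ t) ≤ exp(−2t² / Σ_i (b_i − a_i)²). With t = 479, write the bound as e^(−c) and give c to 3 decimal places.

9.364

Σ(b_i − a_i)² = 299·11² + 106·11² = 49005.
c = 2t² / 49005 = 2·479² / 49005 = 9.3640.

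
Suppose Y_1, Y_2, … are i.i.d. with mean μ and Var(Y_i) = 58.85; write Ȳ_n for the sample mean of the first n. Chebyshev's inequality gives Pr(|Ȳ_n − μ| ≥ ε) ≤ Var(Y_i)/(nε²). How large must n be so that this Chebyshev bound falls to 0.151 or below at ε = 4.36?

21

Require 58.85/(n·4.36²) ≤ 0.151, i.e. n ≥ 58.85/(0.151·4.36²) = 20.502.
The smallest integer n is 21.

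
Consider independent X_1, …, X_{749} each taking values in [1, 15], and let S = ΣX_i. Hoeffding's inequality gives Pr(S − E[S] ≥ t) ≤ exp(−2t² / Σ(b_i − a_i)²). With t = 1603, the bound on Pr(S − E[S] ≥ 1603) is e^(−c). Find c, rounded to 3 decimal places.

35.007

Σ(b_i − a_i)² = 749·(14)² = 146804.
c = 2t²/146804 = 2·1603²/146804 = 35.0073.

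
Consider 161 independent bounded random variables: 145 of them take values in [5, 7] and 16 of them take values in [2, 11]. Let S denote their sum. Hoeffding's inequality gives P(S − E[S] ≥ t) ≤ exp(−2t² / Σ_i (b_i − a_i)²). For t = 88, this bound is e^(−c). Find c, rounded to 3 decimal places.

8.256

Σ(b_i − a_i)² = 145·2² + 16·9² = 1876.
c = 2t² / 1876 = 2·88² / 1876 = 8.2559.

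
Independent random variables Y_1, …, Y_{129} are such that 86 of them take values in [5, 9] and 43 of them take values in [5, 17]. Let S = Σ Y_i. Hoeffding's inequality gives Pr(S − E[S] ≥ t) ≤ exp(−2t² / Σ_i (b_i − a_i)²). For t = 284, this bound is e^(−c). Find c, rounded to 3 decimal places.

Σ(b_i − a_i)² = 86·4² + 43·12² = 7568.
c = 2t² / 7568 = 2·284² / 7568 = 21.3150.

21.315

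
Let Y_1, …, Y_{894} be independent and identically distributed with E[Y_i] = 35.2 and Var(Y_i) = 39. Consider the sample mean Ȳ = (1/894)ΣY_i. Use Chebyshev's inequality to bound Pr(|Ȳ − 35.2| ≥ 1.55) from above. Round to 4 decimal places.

Var(Ȳ) = Var(Y_i)/n = 39/894 = 0.043624.
Chebyshev: Pr(|Ȳ − 35.2| ≥ 1.55) ≤ Var(Ȳ)/(1.55)² = 39/(894·1.55²) = 0.0182.

0.0182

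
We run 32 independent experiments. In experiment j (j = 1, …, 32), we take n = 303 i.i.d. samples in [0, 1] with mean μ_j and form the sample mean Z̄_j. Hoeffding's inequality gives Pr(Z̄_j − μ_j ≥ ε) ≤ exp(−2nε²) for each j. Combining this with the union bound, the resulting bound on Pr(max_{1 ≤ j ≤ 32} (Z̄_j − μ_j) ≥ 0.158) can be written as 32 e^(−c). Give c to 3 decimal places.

15.128

Union bound over the 32 events: Pr(max_{1 ≤ j ≤ 32} (Z̄_j − μ_j) ≥ 0.158) ≤ 32·exp(−2nε²) = 32 exp(−2·303·0.158²).
So c = 2·303·0.158² = 15.1282.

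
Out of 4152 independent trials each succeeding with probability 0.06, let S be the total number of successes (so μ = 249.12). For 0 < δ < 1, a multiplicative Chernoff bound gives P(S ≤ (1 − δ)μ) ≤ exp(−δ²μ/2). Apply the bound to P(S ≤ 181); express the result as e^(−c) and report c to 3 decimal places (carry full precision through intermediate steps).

Write 181 = (1 − δ)μ, so δ = 1 − 181/249.12 = 0.2734425…
Then the exponent is δ²μ/2 = (μ − 181)²/(2μ) = 9.313452.

9.313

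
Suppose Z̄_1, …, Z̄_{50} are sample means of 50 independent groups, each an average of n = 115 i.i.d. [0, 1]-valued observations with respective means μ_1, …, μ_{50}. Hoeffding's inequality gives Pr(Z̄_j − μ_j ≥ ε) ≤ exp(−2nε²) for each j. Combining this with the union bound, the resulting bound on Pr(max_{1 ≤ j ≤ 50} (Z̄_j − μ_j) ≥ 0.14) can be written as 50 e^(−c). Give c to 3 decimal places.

Union bound over the 50 events: Pr(max_{1 ≤ j ≤ 50} (Z̄_j − μ_j) ≥ 0.14) ≤ 50·exp(−2nε²) = 50 exp(−2·115·0.14²).
So c = 2·115·0.14² = 4.5080.

4.508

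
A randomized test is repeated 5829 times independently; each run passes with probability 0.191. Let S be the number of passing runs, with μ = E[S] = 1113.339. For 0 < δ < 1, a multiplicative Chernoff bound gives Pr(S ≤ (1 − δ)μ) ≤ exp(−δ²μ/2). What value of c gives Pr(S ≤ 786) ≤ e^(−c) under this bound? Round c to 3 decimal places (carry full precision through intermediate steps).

48.121

Write 786 = (1 − δ)μ, so δ = 1 − 786/1113.339 = 0.2940156…
Then the exponent is δ²μ/2 = (μ − 786)²/(2μ) = 48.121381.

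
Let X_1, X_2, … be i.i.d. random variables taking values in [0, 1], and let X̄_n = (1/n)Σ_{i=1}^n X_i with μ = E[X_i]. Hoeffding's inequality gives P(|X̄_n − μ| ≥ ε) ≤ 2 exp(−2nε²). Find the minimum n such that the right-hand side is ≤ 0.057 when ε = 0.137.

Require 2·exp(−2nε²) ≤ 0.057, i.e. 2nε² ≥ ln(2/0.057) = 3.557851.
So n ≥ 3.557851 / (2·0.137²) = 94.780.
The smallest integer n is 95.

95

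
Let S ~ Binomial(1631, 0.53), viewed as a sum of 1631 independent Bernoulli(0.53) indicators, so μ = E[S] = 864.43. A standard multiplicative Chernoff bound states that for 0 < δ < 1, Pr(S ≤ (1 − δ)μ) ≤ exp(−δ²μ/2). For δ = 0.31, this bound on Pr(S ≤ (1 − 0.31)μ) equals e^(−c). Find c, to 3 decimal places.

c = δ²μ/2 = 0.31²·864.43/2 = 41.5359.

41.536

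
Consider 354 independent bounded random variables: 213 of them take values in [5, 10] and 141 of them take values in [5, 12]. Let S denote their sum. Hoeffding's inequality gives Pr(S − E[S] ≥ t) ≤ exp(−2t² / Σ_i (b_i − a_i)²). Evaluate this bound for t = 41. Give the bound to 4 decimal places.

0.7597

Σ(b_i − a_i)² = 213·5² + 141·7² = 12234.
Exponent = 2·41² / 12234 = 0.27481.
Bound = exp(−0.27481) = 0.75972.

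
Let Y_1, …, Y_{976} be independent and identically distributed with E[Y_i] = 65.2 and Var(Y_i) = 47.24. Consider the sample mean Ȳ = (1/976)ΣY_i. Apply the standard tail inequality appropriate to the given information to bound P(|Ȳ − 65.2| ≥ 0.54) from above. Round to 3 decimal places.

0.166

With mean and variance of each term known, Chebyshev's inequality bounds the deviation of the sum (or sample mean).
Var(Ȳ) = Var(Y_i)/n = 47.24/976 = 0.048402.
Chebyshev: P(|Ȳ − 65.2| ≥ 0.54) ≤ Var(Ȳ)/(0.54)² = 47.24/(976·0.54²) = 0.1660.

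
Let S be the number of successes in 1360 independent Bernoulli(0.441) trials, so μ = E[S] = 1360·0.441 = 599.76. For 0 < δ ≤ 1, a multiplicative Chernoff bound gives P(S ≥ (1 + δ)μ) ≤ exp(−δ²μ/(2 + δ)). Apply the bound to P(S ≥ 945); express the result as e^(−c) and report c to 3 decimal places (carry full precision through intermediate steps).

Write 945 = (1 + δ)μ, so δ = 945/599.76 − 1 = 0.5756303…
Then the exponent is δ²μ/(2 + δ) = (945 − μ)² / (μ·(2 + δ)) = 77.158042.

77.158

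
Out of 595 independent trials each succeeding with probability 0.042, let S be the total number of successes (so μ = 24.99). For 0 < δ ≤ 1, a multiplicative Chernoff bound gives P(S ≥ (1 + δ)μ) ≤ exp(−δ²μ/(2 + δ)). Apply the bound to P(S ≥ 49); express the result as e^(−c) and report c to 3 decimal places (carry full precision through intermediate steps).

Write 49 = (1 + δ)μ, so δ = 49/24.99 − 1 = 0.9607843…
Then the exponent is δ²μ/(2 + δ) = (49 − μ)² / (μ·(2 + δ)) = 7.791325.

7.791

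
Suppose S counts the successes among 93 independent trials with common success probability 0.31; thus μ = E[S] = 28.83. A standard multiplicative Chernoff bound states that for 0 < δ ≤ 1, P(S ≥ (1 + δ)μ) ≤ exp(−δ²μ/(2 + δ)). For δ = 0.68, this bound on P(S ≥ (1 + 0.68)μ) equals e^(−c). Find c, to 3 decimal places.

c = δ²μ/(2 + δ) = 0.68²·28.83/(2 + 0.68) = 4.9743.

4.974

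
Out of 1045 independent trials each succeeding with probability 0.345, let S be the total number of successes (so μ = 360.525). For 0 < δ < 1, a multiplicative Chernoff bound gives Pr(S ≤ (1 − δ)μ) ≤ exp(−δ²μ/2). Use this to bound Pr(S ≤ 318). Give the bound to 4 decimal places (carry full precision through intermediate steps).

0.0814

Write 318 = (1 − δ)μ, so δ = 1 − 318/360.525 = 0.117953…
Then the exponent is δ²μ/2 = (μ − 318)²/(2μ) = 2.507975.
Bound = exp(−2.507975) = 0.08143.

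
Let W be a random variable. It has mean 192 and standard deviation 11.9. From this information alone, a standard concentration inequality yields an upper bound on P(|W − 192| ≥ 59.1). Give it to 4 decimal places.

Mean and variance are known, so Chebyshev's inequality applies.
Chebyshev: P(|W − μ| ≥ t) ≤ Var(W)/t².
Var(W) = σ² = 11.9² = 141.61.
Bound = 141.61 / 3492.81 = 0.0405.

0.0405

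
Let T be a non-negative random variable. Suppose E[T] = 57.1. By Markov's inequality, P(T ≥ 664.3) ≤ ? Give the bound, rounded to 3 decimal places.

Markov's inequality: for a non-negative random variable, P(T ≥ a) ≤ E[T]/a.
Here E[T] = 57.1 and a = 664.3, so the bound is 57.1/664.3 = 0.0860.

0.086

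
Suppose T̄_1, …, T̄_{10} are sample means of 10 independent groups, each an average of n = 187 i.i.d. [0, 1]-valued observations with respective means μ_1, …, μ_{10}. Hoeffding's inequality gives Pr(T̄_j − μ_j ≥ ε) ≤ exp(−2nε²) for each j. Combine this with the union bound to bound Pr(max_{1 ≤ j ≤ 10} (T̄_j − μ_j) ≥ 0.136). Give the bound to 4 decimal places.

Per-experiment Hoeffding bound: exp(−2·187·0.136²) = exp(−6.91750) = 0.0009903.
Union bound over 10 events: 10·0.0009903 = 0.00990.

0.0099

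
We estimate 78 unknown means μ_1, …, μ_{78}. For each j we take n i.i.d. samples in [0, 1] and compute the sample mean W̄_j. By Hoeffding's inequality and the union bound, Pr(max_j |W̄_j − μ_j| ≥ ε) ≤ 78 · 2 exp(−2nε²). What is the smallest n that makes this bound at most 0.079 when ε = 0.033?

3485

Need 2·78·exp(−2nε²) ≤ 0.079, i.e. exp(−2nε²) ≤ 0.079/156.
So 2nε² ≥ ln(156/0.079) = 7.588163.
Hence n ≥ 7.588163/(2·0.033²) = 3484.005.
The smallest integer n is 3485.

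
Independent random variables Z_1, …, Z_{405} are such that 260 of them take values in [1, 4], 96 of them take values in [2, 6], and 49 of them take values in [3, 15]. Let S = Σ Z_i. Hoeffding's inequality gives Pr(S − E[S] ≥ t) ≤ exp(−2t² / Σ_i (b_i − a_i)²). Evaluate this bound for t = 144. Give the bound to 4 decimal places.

Σ(b_i − a_i)² = 260·3² + 96·4² + 49·12² = 10932.
Exponent = 2·144² / 10932 = 3.79363.
Bound = exp(−3.79363) = 0.02251.

0.0225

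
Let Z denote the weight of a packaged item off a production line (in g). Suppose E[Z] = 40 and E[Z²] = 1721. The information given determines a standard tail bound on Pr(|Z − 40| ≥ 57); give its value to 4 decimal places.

The first two moments determine the variance, so Chebyshev's inequality is the sharpest standard bound available.
Var(Z) = E[Z²] − (E[Z])² = 1721 − 1600 = 121.
Chebyshev's inequality: Pr(|Z − μ| ≥ t) ≤ Var(Z)/t² = 121/3249 = 0.0372.

0.0372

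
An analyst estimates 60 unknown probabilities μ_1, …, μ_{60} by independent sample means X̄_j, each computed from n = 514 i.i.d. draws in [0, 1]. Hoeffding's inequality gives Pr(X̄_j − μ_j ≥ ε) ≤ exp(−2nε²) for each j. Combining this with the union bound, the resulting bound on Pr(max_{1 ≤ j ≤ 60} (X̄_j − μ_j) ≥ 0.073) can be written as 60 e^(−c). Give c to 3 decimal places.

Union bound over the 60 events: Pr(max_{1 ≤ j ≤ 60} (X̄_j − μ_j) ≥ 0.073) ≤ 60·exp(−2nε²) = 60 exp(−2·514·0.073²).
So c = 2·514·0.073² = 5.4782.

5.478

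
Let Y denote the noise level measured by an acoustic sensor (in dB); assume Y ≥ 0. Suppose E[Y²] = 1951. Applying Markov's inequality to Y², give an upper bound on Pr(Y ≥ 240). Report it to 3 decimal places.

0.034

Since Y ≥ 0, the event {Y ≥ 240} is the same as {Y² ≥ 57600}.
Markov's inequality applied to Y² gives Pr(Y² ≥ 57600) ≤ E[Y²]/57600 = 1951/57600 = 0.0339.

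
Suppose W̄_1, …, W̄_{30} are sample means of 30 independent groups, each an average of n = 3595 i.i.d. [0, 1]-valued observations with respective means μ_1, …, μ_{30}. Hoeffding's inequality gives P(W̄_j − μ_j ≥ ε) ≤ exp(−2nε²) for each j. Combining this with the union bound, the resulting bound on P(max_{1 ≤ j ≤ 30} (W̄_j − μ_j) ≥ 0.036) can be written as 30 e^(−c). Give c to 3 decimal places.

Union bound over the 30 events: P(max_{1 ≤ j ≤ 30} (W̄_j − μ_j) ≥ 0.036) ≤ 30·exp(−2nε²) = 30 exp(−2·3595·0.036²).
So c = 2·3595·0.036² = 9.3182.

9.318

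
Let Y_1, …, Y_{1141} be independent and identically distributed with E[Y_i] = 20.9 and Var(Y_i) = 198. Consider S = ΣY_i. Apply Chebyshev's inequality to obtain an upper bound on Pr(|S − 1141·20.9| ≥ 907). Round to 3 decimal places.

Var(S) = n·Var(Y_i) = 1141·198 = 225918.
Chebyshev: Pr(|S − 1141·20.9| ≥ 907) ≤ Var(S)/907² = 225918/822649 = 0.2746.

0.275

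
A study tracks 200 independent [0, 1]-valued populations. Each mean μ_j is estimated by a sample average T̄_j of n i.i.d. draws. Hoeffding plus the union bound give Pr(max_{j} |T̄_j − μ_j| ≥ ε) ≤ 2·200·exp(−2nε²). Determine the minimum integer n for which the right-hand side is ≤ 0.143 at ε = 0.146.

Need 2·200·exp(−2nε²) ≤ 0.143, i.e. exp(−2nε²) ≤ 0.143/400.
So 2nε² ≥ ln(400/0.143) = 7.936375.
Hence n ≥ 7.936375/(2·0.146²) = 186.160.
The smallest integer n is 187.

187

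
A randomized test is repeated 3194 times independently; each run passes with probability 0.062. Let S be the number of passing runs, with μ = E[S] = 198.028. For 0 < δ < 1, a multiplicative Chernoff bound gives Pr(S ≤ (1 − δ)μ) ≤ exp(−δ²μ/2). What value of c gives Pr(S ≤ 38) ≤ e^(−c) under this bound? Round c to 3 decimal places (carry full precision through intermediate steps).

Write 38 = (1 − δ)μ, so δ = 1 − 38/198.028 = 0.8081079…
Then the exponent is δ²μ/2 = (μ − 38)²/(2μ) = 64.659949.

64.660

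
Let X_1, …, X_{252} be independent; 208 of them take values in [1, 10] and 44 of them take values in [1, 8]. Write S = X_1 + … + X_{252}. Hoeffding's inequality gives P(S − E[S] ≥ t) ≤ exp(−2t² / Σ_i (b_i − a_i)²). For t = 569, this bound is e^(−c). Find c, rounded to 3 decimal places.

Σ(b_i − a_i)² = 208·9² + 44·7² = 19004.
c = 2t² / 19004 = 2·569² / 19004 = 34.0729.

34.073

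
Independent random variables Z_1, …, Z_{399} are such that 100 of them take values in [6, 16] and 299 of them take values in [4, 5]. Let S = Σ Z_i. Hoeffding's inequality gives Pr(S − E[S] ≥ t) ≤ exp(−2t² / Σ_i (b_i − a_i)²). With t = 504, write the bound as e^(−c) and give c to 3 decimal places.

49.328

Σ(b_i − a_i)² = 100·10² + 299·1² = 10299.
c = 2t² / 10299 = 2·504² / 10299 = 49.3283.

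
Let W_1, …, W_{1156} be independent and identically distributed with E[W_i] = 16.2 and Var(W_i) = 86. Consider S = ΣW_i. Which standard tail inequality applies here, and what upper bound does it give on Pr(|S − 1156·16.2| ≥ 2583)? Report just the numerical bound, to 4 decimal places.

0.0149

With mean and variance of each term known, Chebyshev's inequality bounds the deviation of the sum (or sample mean).
Var(S) = n·Var(W_i) = 1156·86 = 99416.
Chebyshev: Pr(|S − 1156·16.2| ≥ 2583) ≤ Var(S)/2583² = 99416/6671889 = 0.0149.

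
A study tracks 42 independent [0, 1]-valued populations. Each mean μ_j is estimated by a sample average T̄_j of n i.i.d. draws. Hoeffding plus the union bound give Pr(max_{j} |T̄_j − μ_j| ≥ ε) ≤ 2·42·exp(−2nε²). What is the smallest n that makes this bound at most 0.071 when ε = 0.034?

3061

Need 2·42·exp(−2nε²) ≤ 0.071, i.e. exp(−2nε²) ≤ 0.071/84.
So 2nε² ≥ ln(84/0.071) = 7.075892.
Hence n ≥ 7.075892/(2·0.034²) = 3060.507.
The smallest integer n is 3061.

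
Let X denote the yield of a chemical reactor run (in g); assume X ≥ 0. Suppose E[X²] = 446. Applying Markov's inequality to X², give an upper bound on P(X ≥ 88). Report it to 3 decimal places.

Since X ≥ 0, the event {X ≥ 88} is the same as {X² ≥ 7744}.
Markov's inequality applied to X² gives P(X² ≥ 7744) ≤ E[X²]/7744 = 446/7744 = 0.0576.

0.058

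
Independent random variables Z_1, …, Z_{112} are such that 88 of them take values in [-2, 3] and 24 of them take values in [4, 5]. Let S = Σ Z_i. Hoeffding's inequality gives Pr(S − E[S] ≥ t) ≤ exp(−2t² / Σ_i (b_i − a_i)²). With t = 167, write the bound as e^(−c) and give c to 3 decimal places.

Σ(b_i − a_i)² = 88·5² + 24·1² = 2224.
c = 2t² / 2224 = 2·167² / 2224 = 25.0800.

25.080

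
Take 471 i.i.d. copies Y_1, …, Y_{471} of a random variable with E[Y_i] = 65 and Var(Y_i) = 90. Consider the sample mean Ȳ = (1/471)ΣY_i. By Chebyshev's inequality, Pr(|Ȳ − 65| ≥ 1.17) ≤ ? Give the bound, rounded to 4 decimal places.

0.1396

Var(Ȳ) = Var(Y_i)/n = 90/471 = 0.19108.
Chebyshev: Pr(|Ȳ − 65| ≥ 1.17) ≤ Var(Ȳ)/(1.17)² = 90/(471·1.17²) = 0.1396.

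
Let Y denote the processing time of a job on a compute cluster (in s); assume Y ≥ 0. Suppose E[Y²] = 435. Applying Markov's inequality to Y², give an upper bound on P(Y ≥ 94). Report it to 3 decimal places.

0.049

Since Y ≥ 0, the event {Y ≥ 94} is the same as {Y² ≥ 8836}.
Markov's inequality applied to Y² gives P(Y² ≥ 8836) ≤ E[Y²]/8836 = 435/8836 = 0.0492.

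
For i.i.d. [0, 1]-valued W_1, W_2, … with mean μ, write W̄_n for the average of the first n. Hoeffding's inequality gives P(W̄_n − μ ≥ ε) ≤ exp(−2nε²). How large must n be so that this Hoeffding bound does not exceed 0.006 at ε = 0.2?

Require exp(−2nε²) ≤ 0.006, i.e. 2nε² ≥ ln(1/0.006) = 5.115996.
So n ≥ 5.115996 / (2·0.2²) = 63.950.
The smallest integer n is 64.

64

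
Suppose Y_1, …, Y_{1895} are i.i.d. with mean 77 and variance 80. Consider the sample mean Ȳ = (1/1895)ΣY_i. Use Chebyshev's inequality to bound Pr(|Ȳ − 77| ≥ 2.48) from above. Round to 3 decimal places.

0.007

Var(Ȳ) = Var(Y_i)/n = 80/1895 = 0.042216.
Chebyshev: Pr(|Ȳ − 77| ≥ 2.48) ≤ Var(Ȳ)/(2.48)² = 80/(1895·2.48²) = 0.0069.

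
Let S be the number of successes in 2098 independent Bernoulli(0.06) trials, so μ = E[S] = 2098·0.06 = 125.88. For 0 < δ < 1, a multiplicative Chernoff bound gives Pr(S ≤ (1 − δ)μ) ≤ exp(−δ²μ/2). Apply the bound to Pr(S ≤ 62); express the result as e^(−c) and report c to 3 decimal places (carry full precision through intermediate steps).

16.209

Write 62 = (1 − δ)μ, so δ = 1 − 62/125.88 = 0.5074674…
Then the exponent is δ²μ/2 = (μ − 62)²/(2μ) = 16.208510.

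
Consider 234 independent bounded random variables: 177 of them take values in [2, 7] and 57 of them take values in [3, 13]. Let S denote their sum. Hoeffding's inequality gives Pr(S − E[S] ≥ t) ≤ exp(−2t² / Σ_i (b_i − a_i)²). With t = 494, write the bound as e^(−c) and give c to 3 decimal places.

48.205

Σ(b_i − a_i)² = 177·5² + 57·10² = 10125.
c = 2t² / 10125 = 2·494² / 10125 = 48.2046.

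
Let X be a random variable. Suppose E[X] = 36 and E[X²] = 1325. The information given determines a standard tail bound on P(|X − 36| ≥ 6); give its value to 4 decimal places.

The first two moments determine the variance, so Chebyshev's inequality is the sharpest standard bound available.
Var(X) = E[X²] − (E[X])² = 1325 − 1296 = 29.
Chebyshev's inequality: P(|X − μ| ≥ t) ≤ Var(X)/t² = 29/36 = 0.8056.

0.8056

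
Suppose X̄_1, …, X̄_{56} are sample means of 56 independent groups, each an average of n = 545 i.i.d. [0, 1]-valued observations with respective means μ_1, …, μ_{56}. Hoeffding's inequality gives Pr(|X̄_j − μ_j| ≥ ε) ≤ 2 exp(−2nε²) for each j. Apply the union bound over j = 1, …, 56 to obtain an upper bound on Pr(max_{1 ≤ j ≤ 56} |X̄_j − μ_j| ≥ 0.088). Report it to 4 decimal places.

0.0242

Per-experiment Hoeffding bound: 2·exp(−2·545·0.088²) = 2·exp(−8.44096) = 0.00043169.
Union bound over 56 events: 56·0.00043169 = 0.02417.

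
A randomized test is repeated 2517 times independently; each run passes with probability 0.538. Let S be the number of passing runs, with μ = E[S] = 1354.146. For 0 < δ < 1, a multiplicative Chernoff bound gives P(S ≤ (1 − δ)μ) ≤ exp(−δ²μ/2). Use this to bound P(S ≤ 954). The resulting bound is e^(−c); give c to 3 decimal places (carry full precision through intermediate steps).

59.121

Write 954 = (1 − δ)μ, so δ = 1 − 954/1354.146 = 0.2954969…
Then the exponent is δ²μ/2 = (μ − 954)²/(2μ) = 59.120959.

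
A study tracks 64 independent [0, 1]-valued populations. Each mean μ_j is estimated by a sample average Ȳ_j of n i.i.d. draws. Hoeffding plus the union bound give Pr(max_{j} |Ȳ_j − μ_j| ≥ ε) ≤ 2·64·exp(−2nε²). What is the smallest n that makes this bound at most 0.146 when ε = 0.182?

Need 2·64·exp(−2nε²) ≤ 0.146, i.e. exp(−2nε²) ≤ 0.146/128.
So 2nε² ≥ ln(128/0.146) = 6.776179.
Hence n ≥ 6.776179/(2·0.182²) = 102.285.
The smallest integer n is 103.

103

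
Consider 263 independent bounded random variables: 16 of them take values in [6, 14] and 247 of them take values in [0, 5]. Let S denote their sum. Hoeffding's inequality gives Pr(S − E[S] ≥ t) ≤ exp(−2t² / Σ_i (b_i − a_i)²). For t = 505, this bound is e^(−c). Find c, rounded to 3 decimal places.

70.850

Σ(b_i − a_i)² = 16·8² + 247·5² = 7199.
c = 2t² / 7199 = 2·505² / 7199 = 70.8501.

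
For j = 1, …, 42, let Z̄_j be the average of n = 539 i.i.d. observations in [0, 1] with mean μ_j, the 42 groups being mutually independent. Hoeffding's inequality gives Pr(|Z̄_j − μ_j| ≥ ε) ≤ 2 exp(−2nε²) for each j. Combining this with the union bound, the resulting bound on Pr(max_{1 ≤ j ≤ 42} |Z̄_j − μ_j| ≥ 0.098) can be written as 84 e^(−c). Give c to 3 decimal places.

10.353

Union bound over the 42 events: Pr(max_{1 ≤ j ≤ 42} |Z̄_j − μ_j| ≥ 0.098) ≤ 42·2·exp(−2nε²) = 84 exp(−2·539·0.098²).
So c = 2·539·0.098² = 10.3531.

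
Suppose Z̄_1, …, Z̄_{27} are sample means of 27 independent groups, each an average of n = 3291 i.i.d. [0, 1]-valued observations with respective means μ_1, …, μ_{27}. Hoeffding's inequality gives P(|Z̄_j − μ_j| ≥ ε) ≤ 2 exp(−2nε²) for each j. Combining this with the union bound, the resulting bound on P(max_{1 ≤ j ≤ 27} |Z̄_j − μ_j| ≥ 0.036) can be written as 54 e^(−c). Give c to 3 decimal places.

Union bound over the 27 events: P(max_{1 ≤ j ≤ 27} |Z̄_j − μ_j| ≥ 0.036) ≤ 27·2·exp(−2nε²) = 54 exp(−2·3291·0.036²).
So c = 2·3291·0.036² = 8.5303.

8.530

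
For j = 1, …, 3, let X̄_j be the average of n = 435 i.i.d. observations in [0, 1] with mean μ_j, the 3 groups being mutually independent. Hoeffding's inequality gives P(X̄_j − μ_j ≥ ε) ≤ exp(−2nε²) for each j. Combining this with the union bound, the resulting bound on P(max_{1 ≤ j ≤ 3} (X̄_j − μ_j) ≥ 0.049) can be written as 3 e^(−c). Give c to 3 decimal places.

2.089

Union bound over the 3 events: P(max_{1 ≤ j ≤ 3} (X̄_j − μ_j) ≥ 0.049) ≤ 3·exp(−2nε²) = 3 exp(−2·435·0.049²).
So c = 2·435·0.049² = 2.0889.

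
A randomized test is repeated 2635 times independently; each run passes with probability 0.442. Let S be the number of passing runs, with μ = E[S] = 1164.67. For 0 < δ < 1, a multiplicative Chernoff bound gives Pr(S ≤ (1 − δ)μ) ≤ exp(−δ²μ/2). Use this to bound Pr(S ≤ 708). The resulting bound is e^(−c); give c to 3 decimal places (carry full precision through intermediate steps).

89.531

Write 708 = (1 − δ)μ, so δ = 1 − 708/1164.67 = 0.3921025…
Then the exponent is δ²μ/2 = (μ − 708)²/(2μ) = 89.530721.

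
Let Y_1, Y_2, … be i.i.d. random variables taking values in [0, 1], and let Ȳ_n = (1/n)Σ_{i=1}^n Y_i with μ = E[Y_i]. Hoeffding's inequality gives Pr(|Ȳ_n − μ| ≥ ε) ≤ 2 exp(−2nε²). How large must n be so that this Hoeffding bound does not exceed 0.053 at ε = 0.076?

Require 2·exp(−2nε²) ≤ 0.053, i.e. 2nε² ≥ ln(2/0.053) = 3.630611.
So n ≥ 3.630611 / (2·0.076²) = 314.284.
The smallest integer n is 315.

315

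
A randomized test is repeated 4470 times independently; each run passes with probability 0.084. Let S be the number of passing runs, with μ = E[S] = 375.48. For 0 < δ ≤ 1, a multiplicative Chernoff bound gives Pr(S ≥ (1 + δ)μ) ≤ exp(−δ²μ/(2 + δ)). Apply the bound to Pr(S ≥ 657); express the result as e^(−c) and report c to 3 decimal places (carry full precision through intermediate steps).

Write 657 = (1 + δ)μ, so δ = 657/375.48 − 1 = 0.7497603…
Then the exponent is δ²μ/(2 + δ) = (657 − μ)² / (μ·(2 + δ)) = 76.760335.

76.760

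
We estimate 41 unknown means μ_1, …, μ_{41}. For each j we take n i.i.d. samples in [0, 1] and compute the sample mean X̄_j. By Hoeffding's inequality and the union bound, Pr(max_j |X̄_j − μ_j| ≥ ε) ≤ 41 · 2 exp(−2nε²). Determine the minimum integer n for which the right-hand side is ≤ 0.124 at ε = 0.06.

902

Need 2·41·exp(−2nε²) ≤ 0.124, i.e. exp(−2nε²) ≤ 0.124/82.
So 2nε² ≥ ln(82/0.124) = 6.494193.
Hence n ≥ 6.494193/(2·0.06²) = 901.971.
The smallest integer n is 902.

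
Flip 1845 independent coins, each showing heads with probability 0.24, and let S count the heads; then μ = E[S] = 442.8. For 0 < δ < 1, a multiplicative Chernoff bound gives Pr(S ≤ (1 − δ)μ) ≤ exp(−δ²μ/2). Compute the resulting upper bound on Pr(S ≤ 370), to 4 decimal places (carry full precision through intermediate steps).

0.0025

Write 370 = (1 − δ)μ, so δ = 1 − 370/442.8 = 0.1644083…
Then the exponent is δ²μ/2 = (μ − 370)²/(2μ) = 5.984463.
Bound = exp(−5.984463) = 0.00252.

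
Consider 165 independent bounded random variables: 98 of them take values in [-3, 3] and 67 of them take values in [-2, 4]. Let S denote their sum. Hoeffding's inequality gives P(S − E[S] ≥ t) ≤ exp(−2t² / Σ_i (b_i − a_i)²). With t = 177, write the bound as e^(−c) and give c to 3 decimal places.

10.548

Σ(b_i − a_i)² = 98·6² + 67·6² = 5940.
c = 2t² / 5940 = 2·177² / 5940 = 10.5485.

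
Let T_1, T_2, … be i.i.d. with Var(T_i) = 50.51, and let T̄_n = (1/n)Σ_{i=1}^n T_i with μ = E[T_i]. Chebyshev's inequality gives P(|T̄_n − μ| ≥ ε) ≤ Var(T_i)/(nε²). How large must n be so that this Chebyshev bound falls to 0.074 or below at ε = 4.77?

30

Require 50.51/(n·4.77²) ≤ 0.074, i.e. n ≥ 50.51/(0.074·4.77²) = 29.999.
The smallest integer n is 30.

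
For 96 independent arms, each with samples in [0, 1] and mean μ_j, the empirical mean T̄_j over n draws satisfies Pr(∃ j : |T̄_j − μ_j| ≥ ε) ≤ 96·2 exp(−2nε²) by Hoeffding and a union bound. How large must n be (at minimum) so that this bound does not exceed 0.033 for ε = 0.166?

158

Need 2·96·exp(−2nε²) ≤ 0.033, i.e. exp(−2nε²) ≤ 0.033/192.
So 2nε² ≥ ln(192/0.033) = 8.668743.
Hence n ≥ 8.668743/(2·0.166²) = 157.293.
The smallest integer n is 158.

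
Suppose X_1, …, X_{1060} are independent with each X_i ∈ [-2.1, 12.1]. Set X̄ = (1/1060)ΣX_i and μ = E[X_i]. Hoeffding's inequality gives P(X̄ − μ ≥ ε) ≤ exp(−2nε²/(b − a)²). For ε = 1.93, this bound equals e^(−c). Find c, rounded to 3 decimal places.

c = 2nε²/(b − a)² = 2·1060·1.93² / 14.2² = 39.1628.

39.163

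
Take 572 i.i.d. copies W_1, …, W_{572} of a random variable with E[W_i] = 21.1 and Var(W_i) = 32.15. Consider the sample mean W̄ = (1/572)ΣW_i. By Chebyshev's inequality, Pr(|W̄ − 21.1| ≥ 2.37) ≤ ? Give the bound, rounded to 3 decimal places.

Var(W̄) = Var(W_i)/n = 32.15/572 = 0.056206.
Chebyshev: Pr(|W̄ − 21.1| ≥ 2.37) ≤ Var(W̄)/(2.37)² = 32.15/(572·2.37²) = 0.0100.

0.010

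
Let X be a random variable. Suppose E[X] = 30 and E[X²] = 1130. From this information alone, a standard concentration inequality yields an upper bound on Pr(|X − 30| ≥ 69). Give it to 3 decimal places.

The first two moments determine the variance, so Chebyshev's inequality is the sharpest standard bound available.
Var(X) = E[X²] − (E[X])² = 1130 − 900 = 230.
Chebyshev's inequality: Pr(|X − μ| ≥ t) ≤ Var(X)/t² = 230/4761 = 0.0483.

0.048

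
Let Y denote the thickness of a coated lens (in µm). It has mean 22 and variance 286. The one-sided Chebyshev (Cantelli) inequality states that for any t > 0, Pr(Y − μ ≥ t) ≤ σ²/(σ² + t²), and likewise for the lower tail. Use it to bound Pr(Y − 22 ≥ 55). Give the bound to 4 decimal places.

Here σ² = 286 and t = 55, so σ² + t² = 3311.
Cantelli's bound: 286/3311 = 0.0864.

0.0864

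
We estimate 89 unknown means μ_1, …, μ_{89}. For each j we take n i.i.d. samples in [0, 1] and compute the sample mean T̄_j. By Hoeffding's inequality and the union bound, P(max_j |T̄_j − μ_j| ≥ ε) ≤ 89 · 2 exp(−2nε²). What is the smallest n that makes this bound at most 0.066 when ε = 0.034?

Need 2·89·exp(−2nε²) ≤ 0.066, i.e. exp(−2nε²) ≤ 0.066/178.
So 2nε² ≥ ln(178/0.066) = 7.899884.
Hence n ≥ 7.899884/(2·0.034²) = 3416.905.
The smallest integer n is 3417.

3417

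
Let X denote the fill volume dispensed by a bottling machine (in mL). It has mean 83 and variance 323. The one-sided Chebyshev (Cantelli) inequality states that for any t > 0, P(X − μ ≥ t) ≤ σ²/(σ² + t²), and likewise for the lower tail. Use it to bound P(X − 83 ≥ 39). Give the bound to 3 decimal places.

Here σ² = 323 and t = 39, so σ² + t² = 1844.
Cantelli's bound: 323/1844 = 0.1752.

0.175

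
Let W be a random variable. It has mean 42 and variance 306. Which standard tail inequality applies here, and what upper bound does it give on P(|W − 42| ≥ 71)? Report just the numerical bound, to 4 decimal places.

Mean and variance are known, so Chebyshev's inequality applies.
Chebyshev: P(|W − μ| ≥ t) ≤ Var(W)/t².
Bound = 306 / 5041 = 0.0607.

0.0607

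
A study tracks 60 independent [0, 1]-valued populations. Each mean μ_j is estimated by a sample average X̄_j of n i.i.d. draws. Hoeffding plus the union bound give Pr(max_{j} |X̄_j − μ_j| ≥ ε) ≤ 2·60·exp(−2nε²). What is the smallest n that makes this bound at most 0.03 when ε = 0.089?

524

Need 2·60·exp(−2nε²) ≤ 0.03, i.e. exp(−2nε²) ≤ 0.03/120.
So 2nε² ≥ ln(120/0.03) = 8.294050.
Hence n ≥ 8.294050/(2·0.089²) = 523.548.
The smallest integer n is 524.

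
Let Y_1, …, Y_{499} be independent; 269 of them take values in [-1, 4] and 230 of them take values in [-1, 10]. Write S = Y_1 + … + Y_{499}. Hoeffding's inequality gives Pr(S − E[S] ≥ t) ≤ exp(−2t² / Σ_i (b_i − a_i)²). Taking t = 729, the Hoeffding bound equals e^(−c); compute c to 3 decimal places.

30.759

Σ(b_i − a_i)² = 269·5² + 230·11² = 34555.
c = 2t² / 34555 = 2·729² / 34555 = 30.7591.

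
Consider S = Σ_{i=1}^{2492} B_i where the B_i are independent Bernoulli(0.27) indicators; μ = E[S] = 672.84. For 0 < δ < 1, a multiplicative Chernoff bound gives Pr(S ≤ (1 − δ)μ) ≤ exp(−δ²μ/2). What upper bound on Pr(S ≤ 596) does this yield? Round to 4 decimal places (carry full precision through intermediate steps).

Write 596 = (1 − δ)μ, so δ = 1 − 596/672.84 = 0.1142025…
Then the exponent is δ²μ/2 = (μ − 596)²/(2μ) = 4.387659.
Bound = exp(−4.387659) = 0.01243.

0.0124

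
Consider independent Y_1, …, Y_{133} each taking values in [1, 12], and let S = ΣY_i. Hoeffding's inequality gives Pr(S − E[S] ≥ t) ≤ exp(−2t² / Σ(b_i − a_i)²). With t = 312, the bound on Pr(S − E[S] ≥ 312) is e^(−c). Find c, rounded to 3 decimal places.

Σ(b_i − a_i)² = 133·(11)² = 16093.
c = 2t²/16093 = 2·312²/16093 = 12.0977.

12.098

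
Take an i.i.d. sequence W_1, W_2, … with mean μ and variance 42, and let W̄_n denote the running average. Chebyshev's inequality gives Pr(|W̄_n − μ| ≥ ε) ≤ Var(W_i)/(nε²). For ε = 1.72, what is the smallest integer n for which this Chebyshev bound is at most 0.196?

73

Require 42/(n·1.72²) ≤ 0.196, i.e. n ≥ 42/(0.196·1.72²) = 72.433.
The smallest integer n is 73.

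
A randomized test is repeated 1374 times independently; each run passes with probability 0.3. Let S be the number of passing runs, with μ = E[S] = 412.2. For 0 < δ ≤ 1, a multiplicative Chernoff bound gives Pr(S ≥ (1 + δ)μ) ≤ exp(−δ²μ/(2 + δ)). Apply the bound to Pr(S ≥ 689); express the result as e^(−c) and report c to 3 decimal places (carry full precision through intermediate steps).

Write 689 = (1 + δ)μ, so δ = 689/412.2 − 1 = 0.6715187…
Then the exponent is δ²μ/(2 + δ) = (689 − μ)² / (μ·(2 + δ)) = 69.577043.

69.577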